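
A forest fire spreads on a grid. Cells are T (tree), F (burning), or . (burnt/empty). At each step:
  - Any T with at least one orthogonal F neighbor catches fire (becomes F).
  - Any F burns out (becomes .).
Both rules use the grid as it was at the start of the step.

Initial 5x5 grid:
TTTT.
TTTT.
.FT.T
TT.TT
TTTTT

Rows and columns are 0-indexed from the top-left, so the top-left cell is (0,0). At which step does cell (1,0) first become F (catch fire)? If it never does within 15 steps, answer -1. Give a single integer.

Step 1: cell (1,0)='T' (+3 fires, +1 burnt)
Step 2: cell (1,0)='F' (+5 fires, +3 burnt)
  -> target ignites at step 2
Step 3: cell (1,0)='.' (+5 fires, +5 burnt)
Step 4: cell (1,0)='.' (+2 fires, +5 burnt)
Step 5: cell (1,0)='.' (+2 fires, +2 burnt)
Step 6: cell (1,0)='.' (+1 fires, +2 burnt)
Step 7: cell (1,0)='.' (+1 fires, +1 burnt)
Step 8: cell (1,0)='.' (+0 fires, +1 burnt)
  fire out at step 8

2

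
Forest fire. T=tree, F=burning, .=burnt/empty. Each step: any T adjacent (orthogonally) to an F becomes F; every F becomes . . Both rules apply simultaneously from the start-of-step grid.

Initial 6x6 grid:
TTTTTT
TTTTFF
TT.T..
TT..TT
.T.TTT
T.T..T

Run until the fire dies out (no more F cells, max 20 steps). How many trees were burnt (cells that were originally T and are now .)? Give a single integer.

Answer: 16

Derivation:
Step 1: +3 fires, +2 burnt (F count now 3)
Step 2: +3 fires, +3 burnt (F count now 3)
Step 3: +2 fires, +3 burnt (F count now 2)
Step 4: +3 fires, +2 burnt (F count now 3)
Step 5: +3 fires, +3 burnt (F count now 3)
Step 6: +2 fires, +3 burnt (F count now 2)
Step 7: +0 fires, +2 burnt (F count now 0)
Fire out after step 7
Initially T: 24, now '.': 28
Total burnt (originally-T cells now '.'): 16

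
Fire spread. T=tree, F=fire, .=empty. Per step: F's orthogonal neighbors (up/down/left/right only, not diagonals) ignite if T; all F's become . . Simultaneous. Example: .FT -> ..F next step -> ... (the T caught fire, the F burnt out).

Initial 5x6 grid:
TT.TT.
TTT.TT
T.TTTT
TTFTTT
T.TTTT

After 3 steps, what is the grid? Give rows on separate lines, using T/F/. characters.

Step 1: 4 trees catch fire, 1 burn out
  TT.TT.
  TTT.TT
  T.FTTT
  TF.FTT
  T.FTTT
Step 2: 5 trees catch fire, 4 burn out
  TT.TT.
  TTF.TT
  T..FTT
  F...FT
  T..FTT
Step 3: 6 trees catch fire, 5 burn out
  TT.TT.
  TF..TT
  F...FT
  .....F
  F...FT

TT.TT.
TF..TT
F...FT
.....F
F...FT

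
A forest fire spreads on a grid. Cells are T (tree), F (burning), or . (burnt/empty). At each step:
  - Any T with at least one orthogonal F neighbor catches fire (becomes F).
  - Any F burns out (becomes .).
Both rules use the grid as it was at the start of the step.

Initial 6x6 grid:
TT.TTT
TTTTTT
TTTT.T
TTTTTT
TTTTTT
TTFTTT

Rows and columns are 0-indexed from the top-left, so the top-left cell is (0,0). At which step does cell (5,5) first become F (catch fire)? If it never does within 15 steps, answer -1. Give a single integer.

Step 1: cell (5,5)='T' (+3 fires, +1 burnt)
Step 2: cell (5,5)='T' (+5 fires, +3 burnt)
Step 3: cell (5,5)='F' (+6 fires, +5 burnt)
  -> target ignites at step 3
Step 4: cell (5,5)='.' (+6 fires, +6 burnt)
Step 5: cell (5,5)='.' (+4 fires, +6 burnt)
Step 6: cell (5,5)='.' (+5 fires, +4 burnt)
Step 7: cell (5,5)='.' (+3 fires, +5 burnt)
Step 8: cell (5,5)='.' (+1 fires, +3 burnt)
Step 9: cell (5,5)='.' (+0 fires, +1 burnt)
  fire out at step 9

3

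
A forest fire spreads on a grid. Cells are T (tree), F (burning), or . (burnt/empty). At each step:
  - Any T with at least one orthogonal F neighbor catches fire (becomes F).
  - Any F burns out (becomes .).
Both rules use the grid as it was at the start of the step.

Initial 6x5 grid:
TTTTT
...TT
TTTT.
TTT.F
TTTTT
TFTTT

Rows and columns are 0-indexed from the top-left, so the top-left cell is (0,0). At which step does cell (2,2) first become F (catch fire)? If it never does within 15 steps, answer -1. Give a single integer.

Step 1: cell (2,2)='T' (+4 fires, +2 burnt)
Step 2: cell (2,2)='T' (+6 fires, +4 burnt)
Step 3: cell (2,2)='T' (+3 fires, +6 burnt)
Step 4: cell (2,2)='F' (+2 fires, +3 burnt)
  -> target ignites at step 4
Step 5: cell (2,2)='.' (+1 fires, +2 burnt)
Step 6: cell (2,2)='.' (+1 fires, +1 burnt)
Step 7: cell (2,2)='.' (+2 fires, +1 burnt)
Step 8: cell (2,2)='.' (+2 fires, +2 burnt)
Step 9: cell (2,2)='.' (+1 fires, +2 burnt)
Step 10: cell (2,2)='.' (+1 fires, +1 burnt)
Step 11: cell (2,2)='.' (+0 fires, +1 burnt)
  fire out at step 11

4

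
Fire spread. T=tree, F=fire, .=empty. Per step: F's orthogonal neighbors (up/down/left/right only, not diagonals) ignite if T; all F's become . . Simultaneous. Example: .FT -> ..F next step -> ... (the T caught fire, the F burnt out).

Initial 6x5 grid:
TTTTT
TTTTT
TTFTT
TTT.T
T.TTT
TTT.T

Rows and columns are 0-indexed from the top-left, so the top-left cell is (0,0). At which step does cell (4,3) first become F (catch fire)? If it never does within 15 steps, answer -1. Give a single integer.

Step 1: cell (4,3)='T' (+4 fires, +1 burnt)
Step 2: cell (4,3)='T' (+7 fires, +4 burnt)
Step 3: cell (4,3)='F' (+8 fires, +7 burnt)
  -> target ignites at step 3
Step 4: cell (4,3)='.' (+5 fires, +8 burnt)
Step 5: cell (4,3)='.' (+2 fires, +5 burnt)
Step 6: cell (4,3)='.' (+0 fires, +2 burnt)
  fire out at step 6

3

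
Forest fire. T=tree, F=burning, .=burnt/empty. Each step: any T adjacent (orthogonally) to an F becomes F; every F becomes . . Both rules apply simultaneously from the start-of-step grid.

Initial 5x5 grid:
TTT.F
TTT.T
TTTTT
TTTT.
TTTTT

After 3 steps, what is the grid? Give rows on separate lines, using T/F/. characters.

Step 1: 1 trees catch fire, 1 burn out
  TTT..
  TTT.F
  TTTTT
  TTTT.
  TTTTT
Step 2: 1 trees catch fire, 1 burn out
  TTT..
  TTT..
  TTTTF
  TTTT.
  TTTTT
Step 3: 1 trees catch fire, 1 burn out
  TTT..
  TTT..
  TTTF.
  TTTT.
  TTTTT

TTT..
TTT..
TTTF.
TTTT.
TTTTT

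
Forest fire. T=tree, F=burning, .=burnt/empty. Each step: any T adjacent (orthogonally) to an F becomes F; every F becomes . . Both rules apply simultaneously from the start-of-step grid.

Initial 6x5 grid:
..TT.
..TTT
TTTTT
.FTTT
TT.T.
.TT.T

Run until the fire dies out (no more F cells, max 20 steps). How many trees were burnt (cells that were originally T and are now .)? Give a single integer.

Answer: 18

Derivation:
Step 1: +3 fires, +1 burnt (F count now 3)
Step 2: +5 fires, +3 burnt (F count now 5)
Step 3: +5 fires, +5 burnt (F count now 5)
Step 4: +3 fires, +5 burnt (F count now 3)
Step 5: +2 fires, +3 burnt (F count now 2)
Step 6: +0 fires, +2 burnt (F count now 0)
Fire out after step 6
Initially T: 19, now '.': 29
Total burnt (originally-T cells now '.'): 18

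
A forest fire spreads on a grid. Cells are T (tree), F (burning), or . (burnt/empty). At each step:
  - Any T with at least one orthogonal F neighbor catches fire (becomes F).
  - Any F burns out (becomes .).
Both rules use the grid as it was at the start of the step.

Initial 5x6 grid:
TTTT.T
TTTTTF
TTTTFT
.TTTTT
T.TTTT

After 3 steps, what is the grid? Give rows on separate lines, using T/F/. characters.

Step 1: 5 trees catch fire, 2 burn out
  TTTT.F
  TTTTF.
  TTTF.F
  .TTTFT
  T.TTTT
Step 2: 5 trees catch fire, 5 burn out
  TTTT..
  TTTF..
  TTF...
  .TTF.F
  T.TTFT
Step 3: 6 trees catch fire, 5 burn out
  TTTF..
  TTF...
  TF....
  .TF...
  T.TF.F

TTTF..
TTF...
TF....
.TF...
T.TF.F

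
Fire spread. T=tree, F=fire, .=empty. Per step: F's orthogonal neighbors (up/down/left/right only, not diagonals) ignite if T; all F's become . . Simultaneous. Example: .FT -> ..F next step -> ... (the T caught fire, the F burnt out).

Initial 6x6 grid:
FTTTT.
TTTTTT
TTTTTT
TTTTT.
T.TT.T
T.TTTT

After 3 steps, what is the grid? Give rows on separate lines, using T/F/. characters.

Step 1: 2 trees catch fire, 1 burn out
  .FTTT.
  FTTTTT
  TTTTTT
  TTTTT.
  T.TT.T
  T.TTTT
Step 2: 3 trees catch fire, 2 burn out
  ..FTT.
  .FTTTT
  FTTTTT
  TTTTT.
  T.TT.T
  T.TTTT
Step 3: 4 trees catch fire, 3 burn out
  ...FT.
  ..FTTT
  .FTTTT
  FTTTT.
  T.TT.T
  T.TTTT

...FT.
..FTTT
.FTTTT
FTTTT.
T.TT.T
T.TTTT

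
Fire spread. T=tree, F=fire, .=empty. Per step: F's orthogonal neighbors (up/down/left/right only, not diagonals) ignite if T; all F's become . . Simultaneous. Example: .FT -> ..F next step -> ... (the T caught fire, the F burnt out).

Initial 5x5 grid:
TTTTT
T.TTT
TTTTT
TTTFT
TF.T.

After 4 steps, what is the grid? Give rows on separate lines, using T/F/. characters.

Step 1: 6 trees catch fire, 2 burn out
  TTTTT
  T.TTT
  TTTFT
  TFF.F
  F..F.
Step 2: 5 trees catch fire, 6 burn out
  TTTTT
  T.TFT
  TFF.F
  F....
  .....
Step 3: 4 trees catch fire, 5 burn out
  TTTFT
  T.F.F
  F....
  .....
  .....
Step 4: 3 trees catch fire, 4 burn out
  TTF.F
  F....
  .....
  .....
  .....

TTF.F
F....
.....
.....
.....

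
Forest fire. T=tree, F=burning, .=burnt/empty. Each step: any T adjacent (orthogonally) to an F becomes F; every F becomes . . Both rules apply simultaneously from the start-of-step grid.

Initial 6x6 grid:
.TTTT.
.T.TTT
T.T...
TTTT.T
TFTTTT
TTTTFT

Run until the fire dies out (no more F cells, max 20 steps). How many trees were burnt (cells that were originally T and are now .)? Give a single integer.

Answer: 17

Derivation:
Step 1: +7 fires, +2 burnt (F count now 7)
Step 2: +6 fires, +7 burnt (F count now 6)
Step 3: +4 fires, +6 burnt (F count now 4)
Step 4: +0 fires, +4 burnt (F count now 0)
Fire out after step 4
Initially T: 25, now '.': 28
Total burnt (originally-T cells now '.'): 17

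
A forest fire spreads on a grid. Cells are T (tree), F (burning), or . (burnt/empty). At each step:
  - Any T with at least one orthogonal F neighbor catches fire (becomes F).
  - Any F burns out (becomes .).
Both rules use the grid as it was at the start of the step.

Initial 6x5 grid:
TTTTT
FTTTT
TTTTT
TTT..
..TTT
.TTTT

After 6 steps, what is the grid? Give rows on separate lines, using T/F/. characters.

Step 1: 3 trees catch fire, 1 burn out
  FTTTT
  .FTTT
  FTTTT
  TTT..
  ..TTT
  .TTTT
Step 2: 4 trees catch fire, 3 burn out
  .FTTT
  ..FTT
  .FTTT
  FTT..
  ..TTT
  .TTTT
Step 3: 4 trees catch fire, 4 burn out
  ..FTT
  ...FT
  ..FTT
  .FT..
  ..TTT
  .TTTT
Step 4: 4 trees catch fire, 4 burn out
  ...FT
  ....F
  ...FT
  ..F..
  ..TTT
  .TTTT
Step 5: 3 trees catch fire, 4 burn out
  ....F
  .....
  ....F
  .....
  ..FTT
  .TTTT
Step 6: 2 trees catch fire, 3 burn out
  .....
  .....
  .....
  .....
  ...FT
  .TFTT

.....
.....
.....
.....
...FT
.TFTT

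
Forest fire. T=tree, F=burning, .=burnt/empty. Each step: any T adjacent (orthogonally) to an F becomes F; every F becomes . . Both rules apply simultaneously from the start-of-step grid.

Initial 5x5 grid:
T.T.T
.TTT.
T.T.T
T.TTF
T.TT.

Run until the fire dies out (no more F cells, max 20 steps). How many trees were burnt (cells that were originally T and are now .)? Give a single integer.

Step 1: +2 fires, +1 burnt (F count now 2)
Step 2: +2 fires, +2 burnt (F count now 2)
Step 3: +2 fires, +2 burnt (F count now 2)
Step 4: +1 fires, +2 burnt (F count now 1)
Step 5: +3 fires, +1 burnt (F count now 3)
Step 6: +0 fires, +3 burnt (F count now 0)
Fire out after step 6
Initially T: 15, now '.': 20
Total burnt (originally-T cells now '.'): 10

Answer: 10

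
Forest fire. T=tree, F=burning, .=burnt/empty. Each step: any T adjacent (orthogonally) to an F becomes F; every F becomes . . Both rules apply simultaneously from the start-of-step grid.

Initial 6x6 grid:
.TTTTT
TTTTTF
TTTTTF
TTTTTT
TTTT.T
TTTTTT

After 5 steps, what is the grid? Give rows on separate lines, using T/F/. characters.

Step 1: 4 trees catch fire, 2 burn out
  .TTTTF
  TTTTF.
  TTTTF.
  TTTTTF
  TTTT.T
  TTTTTT
Step 2: 5 trees catch fire, 4 burn out
  .TTTF.
  TTTF..
  TTTF..
  TTTTF.
  TTTT.F
  TTTTTT
Step 3: 5 trees catch fire, 5 burn out
  .TTF..
  TTF...
  TTF...
  TTTF..
  TTTT..
  TTTTTF
Step 4: 6 trees catch fire, 5 burn out
  .TF...
  TF....
  TF....
  TTF...
  TTTF..
  TTTTF.
Step 5: 6 trees catch fire, 6 burn out
  .F....
  F.....
  F.....
  TF....
  TTF...
  TTTF..

.F....
F.....
F.....
TF....
TTF...
TTTF..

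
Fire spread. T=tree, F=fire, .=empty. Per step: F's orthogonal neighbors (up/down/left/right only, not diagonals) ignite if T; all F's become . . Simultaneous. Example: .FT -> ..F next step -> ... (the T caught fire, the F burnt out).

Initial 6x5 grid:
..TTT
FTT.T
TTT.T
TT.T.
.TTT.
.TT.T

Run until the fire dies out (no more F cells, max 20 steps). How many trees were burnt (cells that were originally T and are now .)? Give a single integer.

Answer: 18

Derivation:
Step 1: +2 fires, +1 burnt (F count now 2)
Step 2: +3 fires, +2 burnt (F count now 3)
Step 3: +3 fires, +3 burnt (F count now 3)
Step 4: +2 fires, +3 burnt (F count now 2)
Step 5: +3 fires, +2 burnt (F count now 3)
Step 6: +3 fires, +3 burnt (F count now 3)
Step 7: +2 fires, +3 burnt (F count now 2)
Step 8: +0 fires, +2 burnt (F count now 0)
Fire out after step 8
Initially T: 19, now '.': 29
Total burnt (originally-T cells now '.'): 18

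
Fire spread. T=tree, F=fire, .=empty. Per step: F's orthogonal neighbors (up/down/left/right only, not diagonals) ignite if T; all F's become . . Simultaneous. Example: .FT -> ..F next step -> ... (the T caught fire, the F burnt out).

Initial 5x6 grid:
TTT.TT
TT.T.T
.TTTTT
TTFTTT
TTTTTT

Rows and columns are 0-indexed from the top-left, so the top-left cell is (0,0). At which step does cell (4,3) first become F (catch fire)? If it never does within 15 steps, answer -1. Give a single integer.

Step 1: cell (4,3)='T' (+4 fires, +1 burnt)
Step 2: cell (4,3)='F' (+6 fires, +4 burnt)
  -> target ignites at step 2
Step 3: cell (4,3)='.' (+6 fires, +6 burnt)
Step 4: cell (4,3)='.' (+4 fires, +6 burnt)
Step 5: cell (4,3)='.' (+3 fires, +4 burnt)
Step 6: cell (4,3)='.' (+1 fires, +3 burnt)
Step 7: cell (4,3)='.' (+1 fires, +1 burnt)
Step 8: cell (4,3)='.' (+0 fires, +1 burnt)
  fire out at step 8

2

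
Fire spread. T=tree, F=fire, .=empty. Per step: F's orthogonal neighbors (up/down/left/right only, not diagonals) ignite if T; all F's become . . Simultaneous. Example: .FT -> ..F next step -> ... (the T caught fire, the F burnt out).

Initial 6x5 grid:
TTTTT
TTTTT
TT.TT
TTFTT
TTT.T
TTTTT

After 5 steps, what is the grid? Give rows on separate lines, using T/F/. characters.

Step 1: 3 trees catch fire, 1 burn out
  TTTTT
  TTTTT
  TT.TT
  TF.FT
  TTF.T
  TTTTT
Step 2: 6 trees catch fire, 3 burn out
  TTTTT
  TTTTT
  TF.FT
  F...F
  TF..T
  TTFTT
Step 3: 8 trees catch fire, 6 burn out
  TTTTT
  TFTFT
  F...F
  .....
  F...F
  TF.FT
Step 4: 7 trees catch fire, 8 burn out
  TFTFT
  F.F.F
  .....
  .....
  .....
  F...F
Step 5: 3 trees catch fire, 7 burn out
  F.F.F
  .....
  .....
  .....
  .....
  .....

F.F.F
.....
.....
.....
.....
.....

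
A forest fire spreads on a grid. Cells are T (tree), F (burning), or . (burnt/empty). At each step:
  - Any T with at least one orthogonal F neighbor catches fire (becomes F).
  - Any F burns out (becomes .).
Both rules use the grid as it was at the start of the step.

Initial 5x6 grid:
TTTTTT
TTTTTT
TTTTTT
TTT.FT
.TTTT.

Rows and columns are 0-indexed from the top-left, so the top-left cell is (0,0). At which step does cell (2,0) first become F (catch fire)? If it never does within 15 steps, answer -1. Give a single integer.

Step 1: cell (2,0)='T' (+3 fires, +1 burnt)
Step 2: cell (2,0)='T' (+4 fires, +3 burnt)
Step 3: cell (2,0)='T' (+5 fires, +4 burnt)
Step 4: cell (2,0)='T' (+6 fires, +5 burnt)
Step 5: cell (2,0)='F' (+4 fires, +6 burnt)
  -> target ignites at step 5
Step 6: cell (2,0)='.' (+3 fires, +4 burnt)
Step 7: cell (2,0)='.' (+1 fires, +3 burnt)
Step 8: cell (2,0)='.' (+0 fires, +1 burnt)
  fire out at step 8

5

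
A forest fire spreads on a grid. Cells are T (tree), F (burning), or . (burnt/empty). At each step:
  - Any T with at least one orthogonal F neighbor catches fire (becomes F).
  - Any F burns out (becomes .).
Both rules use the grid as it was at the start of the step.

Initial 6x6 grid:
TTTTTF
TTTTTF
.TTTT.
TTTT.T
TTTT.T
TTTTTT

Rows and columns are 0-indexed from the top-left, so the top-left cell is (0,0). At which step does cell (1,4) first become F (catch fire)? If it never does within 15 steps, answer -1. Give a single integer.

Step 1: cell (1,4)='F' (+2 fires, +2 burnt)
  -> target ignites at step 1
Step 2: cell (1,4)='.' (+3 fires, +2 burnt)
Step 3: cell (1,4)='.' (+3 fires, +3 burnt)
Step 4: cell (1,4)='.' (+4 fires, +3 burnt)
Step 5: cell (1,4)='.' (+5 fires, +4 burnt)
Step 6: cell (1,4)='.' (+3 fires, +5 burnt)
Step 7: cell (1,4)='.' (+4 fires, +3 burnt)
Step 8: cell (1,4)='.' (+3 fires, +4 burnt)
Step 9: cell (1,4)='.' (+2 fires, +3 burnt)
Step 10: cell (1,4)='.' (+1 fires, +2 burnt)
Step 11: cell (1,4)='.' (+0 fires, +1 burnt)
  fire out at step 11

1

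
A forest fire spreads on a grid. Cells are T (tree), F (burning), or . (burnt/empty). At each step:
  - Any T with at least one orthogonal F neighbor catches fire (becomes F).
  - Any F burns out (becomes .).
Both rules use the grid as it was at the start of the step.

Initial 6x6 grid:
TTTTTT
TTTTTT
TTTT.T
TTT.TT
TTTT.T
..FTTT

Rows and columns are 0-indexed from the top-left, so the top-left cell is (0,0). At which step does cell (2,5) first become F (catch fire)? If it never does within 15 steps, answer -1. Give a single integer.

Step 1: cell (2,5)='T' (+2 fires, +1 burnt)
Step 2: cell (2,5)='T' (+4 fires, +2 burnt)
Step 3: cell (2,5)='T' (+4 fires, +4 burnt)
Step 4: cell (2,5)='T' (+5 fires, +4 burnt)
Step 5: cell (2,5)='T' (+5 fires, +5 burnt)
Step 6: cell (2,5)='F' (+6 fires, +5 burnt)
  -> target ignites at step 6
Step 7: cell (2,5)='.' (+3 fires, +6 burnt)
Step 8: cell (2,5)='.' (+1 fires, +3 burnt)
Step 9: cell (2,5)='.' (+0 fires, +1 burnt)
  fire out at step 9

6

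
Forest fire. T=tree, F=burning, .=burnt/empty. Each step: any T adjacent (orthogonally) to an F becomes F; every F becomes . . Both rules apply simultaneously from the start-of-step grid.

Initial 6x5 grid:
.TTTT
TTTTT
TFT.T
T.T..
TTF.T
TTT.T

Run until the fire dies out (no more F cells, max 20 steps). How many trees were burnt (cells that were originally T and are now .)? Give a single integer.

Answer: 19

Derivation:
Step 1: +6 fires, +2 burnt (F count now 6)
Step 2: +6 fires, +6 burnt (F count now 6)
Step 3: +3 fires, +6 burnt (F count now 3)
Step 4: +2 fires, +3 burnt (F count now 2)
Step 5: +2 fires, +2 burnt (F count now 2)
Step 6: +0 fires, +2 burnt (F count now 0)
Fire out after step 6
Initially T: 21, now '.': 28
Total burnt (originally-T cells now '.'): 19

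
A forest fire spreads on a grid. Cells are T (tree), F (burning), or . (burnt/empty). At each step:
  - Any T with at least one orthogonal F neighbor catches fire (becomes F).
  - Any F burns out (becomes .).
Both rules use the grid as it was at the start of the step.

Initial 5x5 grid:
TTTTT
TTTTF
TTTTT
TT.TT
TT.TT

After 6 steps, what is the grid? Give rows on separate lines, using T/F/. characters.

Step 1: 3 trees catch fire, 1 burn out
  TTTTF
  TTTF.
  TTTTF
  TT.TT
  TT.TT
Step 2: 4 trees catch fire, 3 burn out
  TTTF.
  TTF..
  TTTF.
  TT.TF
  TT.TT
Step 3: 5 trees catch fire, 4 burn out
  TTF..
  TF...
  TTF..
  TT.F.
  TT.TF
Step 4: 4 trees catch fire, 5 burn out
  TF...
  F....
  TF...
  TT...
  TT.F.
Step 5: 3 trees catch fire, 4 burn out
  F....
  .....
  F....
  TF...
  TT...
Step 6: 2 trees catch fire, 3 burn out
  .....
  .....
  .....
  F....
  TF...

.....
.....
.....
F....
TF...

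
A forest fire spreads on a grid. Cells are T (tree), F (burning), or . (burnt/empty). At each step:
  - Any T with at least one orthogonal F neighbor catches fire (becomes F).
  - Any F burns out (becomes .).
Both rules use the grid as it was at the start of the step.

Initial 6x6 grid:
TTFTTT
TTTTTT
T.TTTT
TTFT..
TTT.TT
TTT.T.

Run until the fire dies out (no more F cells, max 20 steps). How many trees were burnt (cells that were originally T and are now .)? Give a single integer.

Step 1: +7 fires, +2 burnt (F count now 7)
Step 2: +8 fires, +7 burnt (F count now 8)
Step 3: +7 fires, +8 burnt (F count now 7)
Step 4: +3 fires, +7 burnt (F count now 3)
Step 5: +0 fires, +3 burnt (F count now 0)
Fire out after step 5
Initially T: 28, now '.': 33
Total burnt (originally-T cells now '.'): 25

Answer: 25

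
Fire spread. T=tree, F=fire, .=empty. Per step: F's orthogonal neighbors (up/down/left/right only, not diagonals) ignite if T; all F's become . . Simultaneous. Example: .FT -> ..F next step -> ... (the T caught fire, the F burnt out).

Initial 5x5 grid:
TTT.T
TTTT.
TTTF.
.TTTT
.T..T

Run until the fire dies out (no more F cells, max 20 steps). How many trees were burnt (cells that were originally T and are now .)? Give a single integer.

Answer: 16

Derivation:
Step 1: +3 fires, +1 burnt (F count now 3)
Step 2: +4 fires, +3 burnt (F count now 4)
Step 3: +5 fires, +4 burnt (F count now 5)
Step 4: +3 fires, +5 burnt (F count now 3)
Step 5: +1 fires, +3 burnt (F count now 1)
Step 6: +0 fires, +1 burnt (F count now 0)
Fire out after step 6
Initially T: 17, now '.': 24
Total burnt (originally-T cells now '.'): 16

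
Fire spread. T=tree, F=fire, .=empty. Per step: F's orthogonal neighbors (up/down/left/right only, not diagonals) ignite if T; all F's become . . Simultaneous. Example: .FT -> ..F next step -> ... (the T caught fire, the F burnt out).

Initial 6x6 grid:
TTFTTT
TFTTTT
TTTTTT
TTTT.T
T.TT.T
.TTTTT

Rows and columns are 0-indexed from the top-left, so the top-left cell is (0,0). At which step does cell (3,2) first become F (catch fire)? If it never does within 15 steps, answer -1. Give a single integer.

Step 1: cell (3,2)='T' (+5 fires, +2 burnt)
Step 2: cell (3,2)='T' (+6 fires, +5 burnt)
Step 3: cell (3,2)='F' (+5 fires, +6 burnt)
  -> target ignites at step 3
Step 4: cell (3,2)='.' (+5 fires, +5 burnt)
Step 5: cell (3,2)='.' (+3 fires, +5 burnt)
Step 6: cell (3,2)='.' (+3 fires, +3 burnt)
Step 7: cell (3,2)='.' (+2 fires, +3 burnt)
Step 8: cell (3,2)='.' (+1 fires, +2 burnt)
Step 9: cell (3,2)='.' (+0 fires, +1 burnt)
  fire out at step 9

3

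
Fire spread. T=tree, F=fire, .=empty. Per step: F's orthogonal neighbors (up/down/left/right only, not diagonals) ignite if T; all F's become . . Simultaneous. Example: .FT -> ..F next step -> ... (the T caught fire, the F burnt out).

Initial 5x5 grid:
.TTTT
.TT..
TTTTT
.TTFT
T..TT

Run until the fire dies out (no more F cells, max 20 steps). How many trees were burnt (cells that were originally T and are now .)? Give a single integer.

Step 1: +4 fires, +1 burnt (F count now 4)
Step 2: +4 fires, +4 burnt (F count now 4)
Step 3: +2 fires, +4 burnt (F count now 2)
Step 4: +3 fires, +2 burnt (F count now 3)
Step 5: +2 fires, +3 burnt (F count now 2)
Step 6: +1 fires, +2 burnt (F count now 1)
Step 7: +0 fires, +1 burnt (F count now 0)
Fire out after step 7
Initially T: 17, now '.': 24
Total burnt (originally-T cells now '.'): 16

Answer: 16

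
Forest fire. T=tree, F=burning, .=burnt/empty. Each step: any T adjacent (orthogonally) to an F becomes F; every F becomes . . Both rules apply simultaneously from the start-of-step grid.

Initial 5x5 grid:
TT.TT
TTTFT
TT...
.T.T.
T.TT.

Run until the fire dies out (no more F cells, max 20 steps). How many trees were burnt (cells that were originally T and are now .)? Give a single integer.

Answer: 11

Derivation:
Step 1: +3 fires, +1 burnt (F count now 3)
Step 2: +2 fires, +3 burnt (F count now 2)
Step 3: +3 fires, +2 burnt (F count now 3)
Step 4: +3 fires, +3 burnt (F count now 3)
Step 5: +0 fires, +3 burnt (F count now 0)
Fire out after step 5
Initially T: 15, now '.': 21
Total burnt (originally-T cells now '.'): 11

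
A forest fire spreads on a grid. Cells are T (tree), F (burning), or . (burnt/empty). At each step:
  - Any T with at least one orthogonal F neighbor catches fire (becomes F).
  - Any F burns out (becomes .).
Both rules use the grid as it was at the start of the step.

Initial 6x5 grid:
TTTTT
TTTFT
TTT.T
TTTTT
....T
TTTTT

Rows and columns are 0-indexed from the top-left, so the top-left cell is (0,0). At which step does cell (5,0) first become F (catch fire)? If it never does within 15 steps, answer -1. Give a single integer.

Step 1: cell (5,0)='T' (+3 fires, +1 burnt)
Step 2: cell (5,0)='T' (+5 fires, +3 burnt)
Step 3: cell (5,0)='T' (+5 fires, +5 burnt)
Step 4: cell (5,0)='T' (+5 fires, +5 burnt)
Step 5: cell (5,0)='T' (+2 fires, +5 burnt)
Step 6: cell (5,0)='T' (+1 fires, +2 burnt)
Step 7: cell (5,0)='T' (+1 fires, +1 burnt)
Step 8: cell (5,0)='T' (+1 fires, +1 burnt)
Step 9: cell (5,0)='F' (+1 fires, +1 burnt)
  -> target ignites at step 9
Step 10: cell (5,0)='.' (+0 fires, +1 burnt)
  fire out at step 10

9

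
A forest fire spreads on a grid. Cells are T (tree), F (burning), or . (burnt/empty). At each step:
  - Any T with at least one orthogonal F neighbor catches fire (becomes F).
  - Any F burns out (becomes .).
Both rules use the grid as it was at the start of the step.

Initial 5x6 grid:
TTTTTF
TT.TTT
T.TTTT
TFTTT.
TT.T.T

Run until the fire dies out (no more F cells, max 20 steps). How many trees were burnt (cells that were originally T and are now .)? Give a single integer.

Step 1: +5 fires, +2 burnt (F count now 5)
Step 2: +7 fires, +5 burnt (F count now 7)
Step 3: +7 fires, +7 burnt (F count now 7)
Step 4: +3 fires, +7 burnt (F count now 3)
Step 5: +0 fires, +3 burnt (F count now 0)
Fire out after step 5
Initially T: 23, now '.': 29
Total burnt (originally-T cells now '.'): 22

Answer: 22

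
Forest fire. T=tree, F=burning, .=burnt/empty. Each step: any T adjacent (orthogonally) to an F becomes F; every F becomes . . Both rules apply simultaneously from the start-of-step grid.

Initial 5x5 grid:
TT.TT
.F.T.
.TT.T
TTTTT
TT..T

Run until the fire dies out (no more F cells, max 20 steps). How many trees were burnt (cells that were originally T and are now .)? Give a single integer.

Answer: 13

Derivation:
Step 1: +2 fires, +1 burnt (F count now 2)
Step 2: +3 fires, +2 burnt (F count now 3)
Step 3: +3 fires, +3 burnt (F count now 3)
Step 4: +2 fires, +3 burnt (F count now 2)
Step 5: +1 fires, +2 burnt (F count now 1)
Step 6: +2 fires, +1 burnt (F count now 2)
Step 7: +0 fires, +2 burnt (F count now 0)
Fire out after step 7
Initially T: 16, now '.': 22
Total burnt (originally-T cells now '.'): 13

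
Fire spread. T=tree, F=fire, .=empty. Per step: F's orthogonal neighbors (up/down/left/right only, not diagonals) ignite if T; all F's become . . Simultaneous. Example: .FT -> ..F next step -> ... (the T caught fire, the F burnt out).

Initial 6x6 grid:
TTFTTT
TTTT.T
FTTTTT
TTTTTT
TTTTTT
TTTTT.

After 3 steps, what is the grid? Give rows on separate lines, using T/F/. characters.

Step 1: 6 trees catch fire, 2 burn out
  TF.FTT
  FTFT.T
  .FTTTT
  FTTTTT
  TTTTTT
  TTTTT.
Step 2: 7 trees catch fire, 6 burn out
  F...FT
  .F.F.T
  ..FTTT
  .FTTTT
  FTTTTT
  TTTTT.
Step 3: 5 trees catch fire, 7 burn out
  .....F
  .....T
  ...FTT
  ..FTTT
  .FTTTT
  FTTTT.

.....F
.....T
...FTT
..FTTT
.FTTTT
FTTTT.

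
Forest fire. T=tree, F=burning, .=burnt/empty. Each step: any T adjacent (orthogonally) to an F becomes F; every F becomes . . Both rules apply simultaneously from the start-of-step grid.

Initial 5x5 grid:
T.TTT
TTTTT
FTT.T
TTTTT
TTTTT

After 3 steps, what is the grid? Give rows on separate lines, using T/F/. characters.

Step 1: 3 trees catch fire, 1 burn out
  T.TTT
  FTTTT
  .FT.T
  FTTTT
  TTTTT
Step 2: 5 trees catch fire, 3 burn out
  F.TTT
  .FTTT
  ..F.T
  .FTTT
  FTTTT
Step 3: 3 trees catch fire, 5 burn out
  ..TTT
  ..FTT
  ....T
  ..FTT
  .FTTT

..TTT
..FTT
....T
..FTT
.FTTT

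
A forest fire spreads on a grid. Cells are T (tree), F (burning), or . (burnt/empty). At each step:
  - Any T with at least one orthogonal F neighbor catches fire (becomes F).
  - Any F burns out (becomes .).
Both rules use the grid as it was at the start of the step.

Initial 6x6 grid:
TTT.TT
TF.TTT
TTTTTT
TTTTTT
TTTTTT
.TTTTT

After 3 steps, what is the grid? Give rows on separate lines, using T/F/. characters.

Step 1: 3 trees catch fire, 1 burn out
  TFT.TT
  F..TTT
  TFTTTT
  TTTTTT
  TTTTTT
  .TTTTT
Step 2: 5 trees catch fire, 3 burn out
  F.F.TT
  ...TTT
  F.FTTT
  TFTTTT
  TTTTTT
  .TTTTT
Step 3: 4 trees catch fire, 5 burn out
  ....TT
  ...TTT
  ...FTT
  F.FTTT
  TFTTTT
  .TTTTT

....TT
...TTT
...FTT
F.FTTT
TFTTTT
.TTTTT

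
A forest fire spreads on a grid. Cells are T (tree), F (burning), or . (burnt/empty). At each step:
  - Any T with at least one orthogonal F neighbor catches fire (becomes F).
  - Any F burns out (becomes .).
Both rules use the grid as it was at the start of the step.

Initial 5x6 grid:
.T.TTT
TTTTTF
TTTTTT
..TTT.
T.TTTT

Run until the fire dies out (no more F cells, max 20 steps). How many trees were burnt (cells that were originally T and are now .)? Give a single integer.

Step 1: +3 fires, +1 burnt (F count now 3)
Step 2: +3 fires, +3 burnt (F count now 3)
Step 3: +4 fires, +3 burnt (F count now 4)
Step 4: +4 fires, +4 burnt (F count now 4)
Step 5: +6 fires, +4 burnt (F count now 6)
Step 6: +2 fires, +6 burnt (F count now 2)
Step 7: +0 fires, +2 burnt (F count now 0)
Fire out after step 7
Initially T: 23, now '.': 29
Total burnt (originally-T cells now '.'): 22

Answer: 22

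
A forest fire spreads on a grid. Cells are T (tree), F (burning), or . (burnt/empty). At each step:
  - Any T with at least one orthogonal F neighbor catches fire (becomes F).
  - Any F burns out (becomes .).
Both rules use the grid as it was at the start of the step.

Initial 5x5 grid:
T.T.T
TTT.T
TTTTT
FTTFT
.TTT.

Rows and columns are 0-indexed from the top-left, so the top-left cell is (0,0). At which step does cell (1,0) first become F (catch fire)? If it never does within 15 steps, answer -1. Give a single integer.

Step 1: cell (1,0)='T' (+6 fires, +2 burnt)
Step 2: cell (1,0)='F' (+6 fires, +6 burnt)
  -> target ignites at step 2
Step 3: cell (1,0)='.' (+4 fires, +6 burnt)
Step 4: cell (1,0)='.' (+2 fires, +4 burnt)
Step 5: cell (1,0)='.' (+0 fires, +2 burnt)
  fire out at step 5

2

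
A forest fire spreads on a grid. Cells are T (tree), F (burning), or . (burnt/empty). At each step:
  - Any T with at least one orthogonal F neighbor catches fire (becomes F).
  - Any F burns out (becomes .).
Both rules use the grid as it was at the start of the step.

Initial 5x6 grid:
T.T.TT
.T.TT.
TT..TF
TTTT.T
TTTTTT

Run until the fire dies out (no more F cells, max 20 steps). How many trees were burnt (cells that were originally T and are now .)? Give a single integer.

Step 1: +2 fires, +1 burnt (F count now 2)
Step 2: +2 fires, +2 burnt (F count now 2)
Step 3: +3 fires, +2 burnt (F count now 3)
Step 4: +2 fires, +3 burnt (F count now 2)
Step 5: +2 fires, +2 burnt (F count now 2)
Step 6: +2 fires, +2 burnt (F count now 2)
Step 7: +2 fires, +2 burnt (F count now 2)
Step 8: +2 fires, +2 burnt (F count now 2)
Step 9: +2 fires, +2 burnt (F count now 2)
Step 10: +0 fires, +2 burnt (F count now 0)
Fire out after step 10
Initially T: 21, now '.': 28
Total burnt (originally-T cells now '.'): 19

Answer: 19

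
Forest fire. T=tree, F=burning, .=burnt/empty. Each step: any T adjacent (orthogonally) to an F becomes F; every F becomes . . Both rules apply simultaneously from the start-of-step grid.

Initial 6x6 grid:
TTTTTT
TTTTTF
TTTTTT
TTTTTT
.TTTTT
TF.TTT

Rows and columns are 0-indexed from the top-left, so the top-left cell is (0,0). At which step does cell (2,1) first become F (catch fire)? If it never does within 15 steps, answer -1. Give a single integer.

Step 1: cell (2,1)='T' (+5 fires, +2 burnt)
Step 2: cell (2,1)='T' (+6 fires, +5 burnt)
Step 3: cell (2,1)='F' (+9 fires, +6 burnt)
  -> target ignites at step 3
Step 4: cell (2,1)='.' (+8 fires, +9 burnt)
Step 5: cell (2,1)='.' (+3 fires, +8 burnt)
Step 6: cell (2,1)='.' (+1 fires, +3 burnt)
Step 7: cell (2,1)='.' (+0 fires, +1 burnt)
  fire out at step 7

3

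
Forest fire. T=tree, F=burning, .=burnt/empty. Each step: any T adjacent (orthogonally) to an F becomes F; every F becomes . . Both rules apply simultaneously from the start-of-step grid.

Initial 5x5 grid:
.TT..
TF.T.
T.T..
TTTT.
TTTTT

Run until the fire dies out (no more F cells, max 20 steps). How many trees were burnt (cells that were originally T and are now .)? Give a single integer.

Answer: 14

Derivation:
Step 1: +2 fires, +1 burnt (F count now 2)
Step 2: +2 fires, +2 burnt (F count now 2)
Step 3: +1 fires, +2 burnt (F count now 1)
Step 4: +2 fires, +1 burnt (F count now 2)
Step 5: +2 fires, +2 burnt (F count now 2)
Step 6: +3 fires, +2 burnt (F count now 3)
Step 7: +1 fires, +3 burnt (F count now 1)
Step 8: +1 fires, +1 burnt (F count now 1)
Step 9: +0 fires, +1 burnt (F count now 0)
Fire out after step 9
Initially T: 15, now '.': 24
Total burnt (originally-T cells now '.'): 14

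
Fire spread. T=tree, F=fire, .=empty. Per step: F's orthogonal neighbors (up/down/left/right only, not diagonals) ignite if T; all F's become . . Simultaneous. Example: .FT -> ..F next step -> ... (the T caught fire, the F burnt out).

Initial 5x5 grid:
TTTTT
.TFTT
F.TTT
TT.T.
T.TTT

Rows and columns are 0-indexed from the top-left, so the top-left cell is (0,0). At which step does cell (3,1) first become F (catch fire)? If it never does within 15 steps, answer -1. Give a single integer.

Step 1: cell (3,1)='T' (+5 fires, +2 burnt)
Step 2: cell (3,1)='F' (+6 fires, +5 burnt)
  -> target ignites at step 2
Step 3: cell (3,1)='.' (+4 fires, +6 burnt)
Step 4: cell (3,1)='.' (+1 fires, +4 burnt)
Step 5: cell (3,1)='.' (+2 fires, +1 burnt)
Step 6: cell (3,1)='.' (+0 fires, +2 burnt)
  fire out at step 6

2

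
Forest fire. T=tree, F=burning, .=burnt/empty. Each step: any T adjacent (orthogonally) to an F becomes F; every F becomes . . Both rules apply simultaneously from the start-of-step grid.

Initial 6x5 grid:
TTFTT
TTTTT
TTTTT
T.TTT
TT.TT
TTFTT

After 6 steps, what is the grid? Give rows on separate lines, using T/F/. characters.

Step 1: 5 trees catch fire, 2 burn out
  TF.FT
  TTFTT
  TTTTT
  T.TTT
  TT.TT
  TF.FT
Step 2: 9 trees catch fire, 5 burn out
  F...F
  TF.FT
  TTFTT
  T.TTT
  TF.FT
  F...F
Step 3: 8 trees catch fire, 9 burn out
  .....
  F...F
  TF.FT
  T.FFT
  F...F
  .....
Step 4: 4 trees catch fire, 8 burn out
  .....
  .....
  F...F
  F...F
  .....
  .....
Step 5: 0 trees catch fire, 4 burn out
  .....
  .....
  .....
  .....
  .....
  .....
Step 6: 0 trees catch fire, 0 burn out
  .....
  .....
  .....
  .....
  .....
  .....

.....
.....
.....
.....
.....
.....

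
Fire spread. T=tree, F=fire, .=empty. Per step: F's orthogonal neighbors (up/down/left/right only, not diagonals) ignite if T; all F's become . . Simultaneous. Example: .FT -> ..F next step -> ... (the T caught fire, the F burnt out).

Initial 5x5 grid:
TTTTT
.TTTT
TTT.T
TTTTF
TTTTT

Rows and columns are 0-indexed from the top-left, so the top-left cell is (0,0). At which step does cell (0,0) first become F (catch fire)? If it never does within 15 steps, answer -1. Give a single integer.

Step 1: cell (0,0)='T' (+3 fires, +1 burnt)
Step 2: cell (0,0)='T' (+3 fires, +3 burnt)
Step 3: cell (0,0)='T' (+5 fires, +3 burnt)
Step 4: cell (0,0)='T' (+5 fires, +5 burnt)
Step 5: cell (0,0)='T' (+4 fires, +5 burnt)
Step 6: cell (0,0)='T' (+1 fires, +4 burnt)
Step 7: cell (0,0)='F' (+1 fires, +1 burnt)
  -> target ignites at step 7
Step 8: cell (0,0)='.' (+0 fires, +1 burnt)
  fire out at step 8

7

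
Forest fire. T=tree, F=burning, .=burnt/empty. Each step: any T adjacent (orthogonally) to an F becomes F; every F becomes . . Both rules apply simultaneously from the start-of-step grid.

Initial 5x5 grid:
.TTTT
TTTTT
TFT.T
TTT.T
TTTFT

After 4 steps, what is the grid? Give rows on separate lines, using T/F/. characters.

Step 1: 6 trees catch fire, 2 burn out
  .TTTT
  TFTTT
  F.F.T
  TFT.T
  TTF.F
Step 2: 7 trees catch fire, 6 burn out
  .FTTT
  F.FTT
  ....T
  F.F.F
  TF...
Step 3: 4 trees catch fire, 7 burn out
  ..FTT
  ...FT
  ....F
  .....
  F....
Step 4: 2 trees catch fire, 4 burn out
  ...FT
  ....F
  .....
  .....
  .....

...FT
....F
.....
.....
.....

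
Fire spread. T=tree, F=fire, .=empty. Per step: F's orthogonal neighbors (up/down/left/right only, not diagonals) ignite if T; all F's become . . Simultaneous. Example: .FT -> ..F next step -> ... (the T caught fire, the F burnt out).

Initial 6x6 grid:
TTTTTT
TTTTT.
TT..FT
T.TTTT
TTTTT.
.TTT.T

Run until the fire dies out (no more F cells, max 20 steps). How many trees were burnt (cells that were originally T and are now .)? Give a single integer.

Answer: 27

Derivation:
Step 1: +3 fires, +1 burnt (F count now 3)
Step 2: +5 fires, +3 burnt (F count now 5)
Step 3: +5 fires, +5 burnt (F count now 5)
Step 4: +4 fires, +5 burnt (F count now 4)
Step 5: +5 fires, +4 burnt (F count now 5)
Step 6: +4 fires, +5 burnt (F count now 4)
Step 7: +1 fires, +4 burnt (F count now 1)
Step 8: +0 fires, +1 burnt (F count now 0)
Fire out after step 8
Initially T: 28, now '.': 35
Total burnt (originally-T cells now '.'): 27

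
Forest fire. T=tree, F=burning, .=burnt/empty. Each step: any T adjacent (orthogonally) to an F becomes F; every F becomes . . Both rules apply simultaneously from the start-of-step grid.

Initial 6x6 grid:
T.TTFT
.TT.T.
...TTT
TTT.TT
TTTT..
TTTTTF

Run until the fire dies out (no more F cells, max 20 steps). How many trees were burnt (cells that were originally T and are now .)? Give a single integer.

Step 1: +4 fires, +2 burnt (F count now 4)
Step 2: +3 fires, +4 burnt (F count now 3)
Step 3: +6 fires, +3 burnt (F count now 6)
Step 4: +4 fires, +6 burnt (F count now 4)
Step 5: +3 fires, +4 burnt (F count now 3)
Step 6: +2 fires, +3 burnt (F count now 2)
Step 7: +1 fires, +2 burnt (F count now 1)
Step 8: +0 fires, +1 burnt (F count now 0)
Fire out after step 8
Initially T: 24, now '.': 35
Total burnt (originally-T cells now '.'): 23

Answer: 23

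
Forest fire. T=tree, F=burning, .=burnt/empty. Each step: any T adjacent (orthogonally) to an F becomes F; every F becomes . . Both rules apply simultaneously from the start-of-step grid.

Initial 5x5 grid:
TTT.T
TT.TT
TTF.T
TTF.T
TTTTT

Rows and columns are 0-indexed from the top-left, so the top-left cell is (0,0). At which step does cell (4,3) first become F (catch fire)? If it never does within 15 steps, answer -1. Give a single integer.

Step 1: cell (4,3)='T' (+3 fires, +2 burnt)
Step 2: cell (4,3)='F' (+5 fires, +3 burnt)
  -> target ignites at step 2
Step 3: cell (4,3)='.' (+4 fires, +5 burnt)
Step 4: cell (4,3)='.' (+3 fires, +4 burnt)
Step 5: cell (4,3)='.' (+1 fires, +3 burnt)
Step 6: cell (4,3)='.' (+1 fires, +1 burnt)
Step 7: cell (4,3)='.' (+2 fires, +1 burnt)
Step 8: cell (4,3)='.' (+0 fires, +2 burnt)
  fire out at step 8

2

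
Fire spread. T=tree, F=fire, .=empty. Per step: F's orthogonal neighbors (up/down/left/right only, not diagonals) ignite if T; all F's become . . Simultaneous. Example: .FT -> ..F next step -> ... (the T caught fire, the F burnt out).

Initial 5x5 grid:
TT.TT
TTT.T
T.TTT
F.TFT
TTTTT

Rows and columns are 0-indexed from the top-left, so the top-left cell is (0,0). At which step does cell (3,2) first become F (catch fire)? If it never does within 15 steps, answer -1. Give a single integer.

Step 1: cell (3,2)='F' (+6 fires, +2 burnt)
  -> target ignites at step 1
Step 2: cell (3,2)='.' (+6 fires, +6 burnt)
Step 3: cell (3,2)='.' (+4 fires, +6 burnt)
Step 4: cell (3,2)='.' (+2 fires, +4 burnt)
Step 5: cell (3,2)='.' (+1 fires, +2 burnt)
Step 6: cell (3,2)='.' (+0 fires, +1 burnt)
  fire out at step 6

1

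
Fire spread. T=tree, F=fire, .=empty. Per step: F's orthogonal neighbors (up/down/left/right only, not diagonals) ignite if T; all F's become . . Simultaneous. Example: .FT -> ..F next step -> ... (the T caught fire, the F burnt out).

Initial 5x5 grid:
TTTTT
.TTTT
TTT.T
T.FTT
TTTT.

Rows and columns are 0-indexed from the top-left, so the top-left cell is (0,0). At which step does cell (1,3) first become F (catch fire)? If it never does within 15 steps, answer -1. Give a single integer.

Step 1: cell (1,3)='T' (+3 fires, +1 burnt)
Step 2: cell (1,3)='T' (+5 fires, +3 burnt)
Step 3: cell (1,3)='F' (+6 fires, +5 burnt)
  -> target ignites at step 3
Step 4: cell (1,3)='.' (+4 fires, +6 burnt)
Step 5: cell (1,3)='.' (+2 fires, +4 burnt)
Step 6: cell (1,3)='.' (+0 fires, +2 burnt)
  fire out at step 6

3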